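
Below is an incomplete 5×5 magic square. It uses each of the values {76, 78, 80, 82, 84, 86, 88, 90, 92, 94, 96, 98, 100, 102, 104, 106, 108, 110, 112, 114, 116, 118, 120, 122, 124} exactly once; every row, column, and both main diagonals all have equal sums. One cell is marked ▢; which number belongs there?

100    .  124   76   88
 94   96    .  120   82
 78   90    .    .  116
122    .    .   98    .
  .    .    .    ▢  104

92

The 25 entries sum to 2500, so each line sums to 2500/5 = 500.
Row 1: 100 + 124 + 76 + 88 + ? = 500, so (1,2) = 112.
Using row 2: 94 + 96 + 120 + 82 + ? → (2,3) = 500 − 392 = 108.
Column 1 must total 500; the given cells sum to 394, so (5,1) = 106.
Column 5: 88 + 82 + 116 + 104 + ? = 500, so (4,5) = 110.
Main diagonal needs 500; the known cells sum to 398, so (3,3) = 102.
Anti-diagonal must total 500; the given cells sum to 416, so (4,2) = 84.
Using row 3: 78 + 90 + 102 + 116 + ? → (3,4) = 500 − 386 = 114.
Row 4 must total 500; the given cells sum to 414, so (4,3) = 86.
Using column 2: 112 + 96 + 90 + 84 + ? → (5,2) = 500 − 382 = 118.
Column 3 must total 500; the given cells sum to 420, so (5,3) = 80.
From column 4, 500 − (76 + 120 + 114 + 98) gives (5,4) = 92.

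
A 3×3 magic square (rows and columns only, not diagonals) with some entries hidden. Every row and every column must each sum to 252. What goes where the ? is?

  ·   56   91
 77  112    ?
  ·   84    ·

Row 1 must total 252; the given cells sum to 147, so (1,1) = 105.
From row 2, 252 − (77 + 112) gives (2,3) = 63.

63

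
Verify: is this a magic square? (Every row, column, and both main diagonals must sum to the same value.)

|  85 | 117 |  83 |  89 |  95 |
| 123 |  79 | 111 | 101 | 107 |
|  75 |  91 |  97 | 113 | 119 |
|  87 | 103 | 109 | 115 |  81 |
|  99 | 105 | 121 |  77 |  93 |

No — row 3 sums to 495 but row 1 sums to 469.

Row 1: 85 + 117 + 83 + 89 + 95 = 469.
Row 2: 123 + 79 + 111 + 101 + 107 = 521.
Row 3: 75 + 91 + 97 + 113 + 119 = 495.
Row 4: 87 + 103 + 109 + 115 + 81 = 495.
Row 5: 99 + 105 + 121 + 77 + 93 = 495.
Column 1: 85 + 123 + 75 + 87 + 99 = 469.
Column 2: 117 + 79 + 91 + 103 + 105 = 495.
Column 3: 83 + 111 + 97 + 109 + 121 = 521.
Column 4: 89 + 101 + 113 + 115 + 77 = 495.
Column 5: 95 + 107 + 119 + 81 + 93 = 495.
Main diagonal: 85 + 79 + 97 + 115 + 93 = 469.
Anti-diagonal: 95 + 101 + 97 + 103 + 99 = 495.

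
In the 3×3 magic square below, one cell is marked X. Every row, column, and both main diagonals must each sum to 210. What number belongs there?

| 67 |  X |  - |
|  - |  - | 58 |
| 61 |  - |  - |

64

Column 1 needs 210; the known cells sum to 128, so (2,1) = 82.
Using row 2: 82 + 58 + ? → (2,2) = 210 − 140 = 70.
Main diagonal must total 210; the given cells sum to 137, so (3,3) = 73.
From anti-diagonal, 210 − (70 + 61) gives (1,3) = 79.
Row 1: 67 + 79 + ? = 210, so (1,2) = 64.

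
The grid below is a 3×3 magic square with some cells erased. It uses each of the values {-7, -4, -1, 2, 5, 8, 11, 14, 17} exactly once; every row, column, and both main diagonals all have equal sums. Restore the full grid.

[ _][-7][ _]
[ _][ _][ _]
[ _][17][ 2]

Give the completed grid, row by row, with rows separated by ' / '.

The 9 entries sum to 45, so each line sums to 45/3 = 15.
Row 3 must total 15; the given cells sum to 19, so (3,1) = -4.
From column 2, 15 − (-7 + 17) gives (2,2) = 5.
Main diagonal: 5 + 2 + ? = 15, so (1,1) = 8.
From anti-diagonal, 15 − (5 + (-4)) gives (1,3) = 14.
Column 1: 8 + (-4) + ? = 15, so (2,1) = 11.
The remaining cell in column 3 is (2,3) = 15 − 16 = -1.

8 -7 14 / 11 5 -1 / -4 17 2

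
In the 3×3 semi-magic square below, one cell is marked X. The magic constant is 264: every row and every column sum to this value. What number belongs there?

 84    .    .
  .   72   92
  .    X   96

Using row 2: 72 + 92 + ? → (2,1) = 264 − 164 = 100.
The remaining cell in column 1 is (3,1) = 264 − 184 = 80.
Column 3: 92 + 96 + ? = 264, so (1,3) = 76.
Row 1 must total 264; the given cells sum to 160, so (1,2) = 104.
From row 3, 264 − (80 + 96) gives (3,2) = 88.

88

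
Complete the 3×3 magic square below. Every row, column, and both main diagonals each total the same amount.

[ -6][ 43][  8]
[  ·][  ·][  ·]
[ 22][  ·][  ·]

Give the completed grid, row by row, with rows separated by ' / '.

Row 1 is already complete: -6 + 43 + 8 = 45, so that is the magic constant.
Column 1 must total 45; the given cells sum to 16, so (2,1) = 29.
From anti-diagonal, 45 − (8 + 22) gives (2,2) = 15.
Row 2 needs 45; the known cells sum to 44, so (2,3) = 1.
Using column 2: 43 + 15 + ? → (3,2) = 45 − 58 = -13.
Column 3: 8 + 1 + ? = 45, so (3,3) = 36.

-6 43 8 / 29 15 1 / 22 -13 36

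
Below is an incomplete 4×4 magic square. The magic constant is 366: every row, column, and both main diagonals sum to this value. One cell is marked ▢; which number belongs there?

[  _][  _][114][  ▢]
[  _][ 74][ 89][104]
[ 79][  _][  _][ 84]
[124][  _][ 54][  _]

From row 2, 366 − (74 + 89 + 104) gives (2,1) = 99.
From column 1, 366 − (99 + 79 + 124) gives (1,1) = 64.
Using column 3: 114 + 89 + 54 + ? → (3,3) = 366 − 257 = 109.
From main diagonal, 366 − (64 + 74 + 109) gives (4,4) = 119.
Using row 3: 79 + 109 + 84 + ? → (3,2) = 366 − 272 = 94.
The remaining cell in row 4 is (4,2) = 366 − 297 = 69.
The remaining cell in column 2 is (1,2) = 366 − 237 = 129.
Column 4 needs 366; the known cells sum to 307, so (1,4) = 59.

59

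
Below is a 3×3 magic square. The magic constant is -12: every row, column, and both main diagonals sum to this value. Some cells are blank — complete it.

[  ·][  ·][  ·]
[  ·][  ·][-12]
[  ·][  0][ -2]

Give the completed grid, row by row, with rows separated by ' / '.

-6 -8 2 / 4 -4 -12 / -10 0 -2

The remaining cell in row 3 is (3,1) = -12 − (-2) = -10.
From column 3, -12 − (-12 + (-2)) gives (1,3) = 2.
Anti-diagonal must total -12; the given cells sum to -8, so (2,2) = -4.
Row 2: -4 + (-12) + ? = -12, so (2,1) = 4.
Column 1: 4 + (-10) + ? = -12, so (1,1) = -6.
From column 2, -12 − (-4 + 0) gives (1,2) = -8.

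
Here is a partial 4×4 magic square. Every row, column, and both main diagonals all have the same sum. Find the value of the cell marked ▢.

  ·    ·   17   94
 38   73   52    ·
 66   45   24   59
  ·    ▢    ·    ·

Row 3 is complete and sums to 194; that is the magic constant.
Row 2 needs 194; the known cells sum to 163, so (2,4) = 31.
Column 3: 17 + 52 + 24 + ? = 194, so (4,3) = 101.
Column 4: 94 + 31 + 59 + ? = 194, so (4,4) = 10.
Using main diagonal: 73 + 24 + 10 + ? → (1,1) = 194 − 107 = 87.
The remaining cell in anti-diagonal is (4,1) = 194 − 191 = 3.
Row 1 must total 194; the given cells sum to 198, so (1,2) = -4.
The remaining cell in row 4 is (4,2) = 194 − 114 = 80.

80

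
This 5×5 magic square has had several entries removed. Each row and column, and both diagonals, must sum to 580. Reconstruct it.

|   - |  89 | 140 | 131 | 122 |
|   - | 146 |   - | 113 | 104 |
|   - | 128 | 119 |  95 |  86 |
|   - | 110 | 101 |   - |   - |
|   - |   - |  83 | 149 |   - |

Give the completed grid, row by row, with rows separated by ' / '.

98 89 140 131 122 / 80 146 137 113 104 / 152 128 119 95 86 / 134 110 101 92 143 / 116 107 83 149 125

Using row 1: 89 + 140 + 131 + 122 + ? → (1,1) = 580 − 482 = 98.
Row 3: 128 + 119 + 95 + 86 + ? = 580, so (3,1) = 152.
Column 2 must total 580; the given cells sum to 473, so (5,2) = 107.
Using column 3: 140 + 119 + 101 + 83 + ? → (2,3) = 580 − 443 = 137.
Column 4 needs 580; the known cells sum to 488, so (4,4) = 92.
Main diagonal needs 580; the known cells sum to 455, so (5,5) = 125.
Anti-diagonal must total 580; the given cells sum to 464, so (5,1) = 116.
Row 2 needs 580; the known cells sum to 500, so (2,1) = 80.
Column 1 needs 580; the known cells sum to 446, so (4,1) = 134.
Column 5 needs 580; the known cells sum to 437, so (4,5) = 143.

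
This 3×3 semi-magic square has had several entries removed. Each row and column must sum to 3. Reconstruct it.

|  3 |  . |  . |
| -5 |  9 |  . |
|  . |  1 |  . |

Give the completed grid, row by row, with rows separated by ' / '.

3 -7 7 / -5 9 -1 / 5 1 -3

From row 2, 3 − (-5 + 9) gives (2,3) = -1.
Column 1: 3 + (-5) + ? = 3, so (3,1) = 5.
Column 2 needs 3; the known cells sum to 10, so (1,2) = -7.
Row 1: 3 + (-7) + ? = 3, so (1,3) = 7.
Using row 3: 5 + 1 + ? → (3,3) = 3 − 6 = -3.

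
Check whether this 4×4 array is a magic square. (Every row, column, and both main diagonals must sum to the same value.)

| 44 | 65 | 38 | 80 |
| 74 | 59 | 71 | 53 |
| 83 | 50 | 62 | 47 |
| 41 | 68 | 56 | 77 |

No — row 1 sums to 227 but anti-diagonal sums to 242.

Row 1: 44 + 65 + 38 + 80 = 227.
Row 2: 74 + 59 + 71 + 53 = 257.
Row 3: 83 + 50 + 62 + 47 = 242.
Row 4: 41 + 68 + 56 + 77 = 242.
Column 1: 44 + 74 + 83 + 41 = 242.
Column 2: 65 + 59 + 50 + 68 = 242.
Column 3: 38 + 71 + 62 + 56 = 227.
Column 4: 80 + 53 + 47 + 77 = 257.
Main diagonal: 44 + 59 + 62 + 77 = 242.
Anti-diagonal: 80 + 71 + 50 + 41 = 242.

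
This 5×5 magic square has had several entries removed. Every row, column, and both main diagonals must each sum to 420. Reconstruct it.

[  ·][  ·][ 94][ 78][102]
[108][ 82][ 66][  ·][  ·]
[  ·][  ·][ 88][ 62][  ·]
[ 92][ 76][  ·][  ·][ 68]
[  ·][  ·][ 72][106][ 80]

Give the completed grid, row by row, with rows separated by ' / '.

86 60 94 78 102 / 108 82 66 90 74 / 70 104 88 62 96 / 92 76 100 84 68 / 64 98 72 106 80

From column 3, 420 − (94 + 66 + 88 + 72) gives (4,3) = 100.
Using row 4: 92 + 76 + 100 + 68 + ? → (4,4) = 420 − 336 = 84.
Using column 4: 78 + 62 + 84 + 106 + ? → (2,4) = 420 − 330 = 90.
Main diagonal must total 420; the given cells sum to 334, so (1,1) = 86.
Anti-diagonal needs 420; the known cells sum to 356, so (5,1) = 64.
The remaining cell in row 1 is (1,2) = 420 − 360 = 60.
Row 2: 108 + 82 + 66 + 90 + ? = 420, so (2,5) = 74.
Row 5 needs 420; the known cells sum to 322, so (5,2) = 98.
Using column 1: 86 + 108 + 92 + 64 + ? → (3,1) = 420 − 350 = 70.
Column 2: 60 + 82 + 76 + 98 + ? = 420, so (3,2) = 104.
The remaining cell in column 5 is (3,5) = 420 − 324 = 96.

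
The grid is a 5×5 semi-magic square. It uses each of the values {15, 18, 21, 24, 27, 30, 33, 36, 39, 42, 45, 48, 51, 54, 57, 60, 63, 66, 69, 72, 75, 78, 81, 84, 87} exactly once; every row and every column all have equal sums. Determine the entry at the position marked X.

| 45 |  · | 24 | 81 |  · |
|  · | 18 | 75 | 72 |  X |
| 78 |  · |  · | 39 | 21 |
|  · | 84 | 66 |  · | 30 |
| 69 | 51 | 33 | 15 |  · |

54

The 25 entries sum to 1275, so each line sums to 1275/5 = 255.
Row 5 needs 255; the known cells sum to 168, so (5,5) = 87.
From column 3, 255 − (24 + 75 + 66 + 33) gives (3,3) = 57.
Column 4 needs 255; the known cells sum to 207, so (4,4) = 48.
Row 3: 78 + 57 + 39 + 21 + ? = 255, so (3,2) = 60.
The remaining cell in row 4 is (4,1) = 255 − 228 = 27.
Column 1 must total 255; the given cells sum to 219, so (2,1) = 36.
From column 2, 255 − (18 + 60 + 84 + 51) gives (1,2) = 42.
From row 1, 255 − (45 + 42 + 24 + 81) gives (1,5) = 63.
Row 2 must total 255; the given cells sum to 201, so (2,5) = 54.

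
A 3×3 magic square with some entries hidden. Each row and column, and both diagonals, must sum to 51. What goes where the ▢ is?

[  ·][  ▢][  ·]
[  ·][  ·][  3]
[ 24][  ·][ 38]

45

From row 3, 51 − (24 + 38) gives (3,2) = -11.
Using column 3: 3 + 38 + ? → (1,3) = 51 − 41 = 10.
From anti-diagonal, 51 − (10 + 24) gives (2,2) = 17.
Row 2 must total 51; the given cells sum to 20, so (2,1) = 31.
Column 1: 31 + 24 + ? = 51, so (1,1) = -4.
Column 2 needs 51; the known cells sum to 6, so (1,2) = 45.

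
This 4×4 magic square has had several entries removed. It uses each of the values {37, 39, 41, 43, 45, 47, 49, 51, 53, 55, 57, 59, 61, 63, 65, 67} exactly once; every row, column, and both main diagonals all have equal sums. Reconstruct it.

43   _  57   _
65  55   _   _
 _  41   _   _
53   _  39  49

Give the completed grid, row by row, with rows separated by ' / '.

The 16 entries sum to 832, so each line sums to 832/4 = 208.
Using row 4: 53 + 39 + 49 + ? → (4,2) = 208 − 141 = 67.
Column 1: 43 + 65 + 53 + ? = 208, so (3,1) = 47.
Using column 2: 55 + 41 + 67 + ? → (1,2) = 208 − 163 = 45.
From main diagonal, 208 − (43 + 55 + 49) gives (3,3) = 61.
Row 1: 43 + 45 + 57 + ? = 208, so (1,4) = 63.
Row 3 needs 208; the known cells sum to 149, so (3,4) = 59.
Column 3: 57 + 61 + 39 + ? = 208, so (2,3) = 51.
The remaining cell in column 4 is (2,4) = 208 − 171 = 37.

43 45 57 63 / 65 55 51 37 / 47 41 61 59 / 53 67 39 49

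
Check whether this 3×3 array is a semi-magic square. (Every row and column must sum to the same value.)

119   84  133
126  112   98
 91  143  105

No — column 2 sums to 339 but row 2 sums to 336.

Row 1: 119 + 84 + 133 = 336.
Row 2: 126 + 112 + 98 = 336.
Row 3: 91 + 143 + 105 = 339.
Column 1: 119 + 126 + 91 = 336.
Column 2: 84 + 112 + 143 = 339.
Column 3: 133 + 98 + 105 = 336.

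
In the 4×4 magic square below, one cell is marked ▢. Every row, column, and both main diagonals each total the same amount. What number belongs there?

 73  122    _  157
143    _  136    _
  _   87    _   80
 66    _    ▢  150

Anti-diagonal is complete and sums to 446; that is the magic constant.
Using row 1: 73 + 122 + 157 + ? → (1,3) = 446 − 352 = 94.
The remaining cell in column 1 is (3,1) = 446 − 282 = 164.
Using column 4: 157 + 80 + 150 + ? → (2,4) = 446 − 387 = 59.
The remaining cell in row 2 is (2,2) = 446 − 338 = 108.
Row 3 must total 446; the given cells sum to 331, so (3,3) = 115.
Column 2: 122 + 108 + 87 + ? = 446, so (4,2) = 129.
Using column 3: 94 + 136 + 115 + ? → (4,3) = 446 − 345 = 101.

101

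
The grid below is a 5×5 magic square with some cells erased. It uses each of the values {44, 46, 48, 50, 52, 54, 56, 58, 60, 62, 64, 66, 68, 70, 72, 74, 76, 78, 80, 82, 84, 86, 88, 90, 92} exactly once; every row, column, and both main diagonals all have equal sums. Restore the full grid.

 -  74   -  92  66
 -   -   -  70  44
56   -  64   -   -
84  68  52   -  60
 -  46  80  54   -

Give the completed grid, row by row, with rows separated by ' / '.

The 25 entries sum to 1700, so each line sums to 1700/5 = 340.
Row 4 must total 340; the given cells sum to 264, so (4,4) = 76.
Column 4: 92 + 70 + 76 + 54 + ? = 340, so (3,4) = 48.
Using anti-diagonal: 66 + 70 + 64 + 68 + ? → (5,1) = 340 − 268 = 72.
Row 5: 72 + 46 + 80 + 54 + ? = 340, so (5,5) = 88.
Using column 5: 66 + 44 + 60 + 88 + ? → (3,5) = 340 − 258 = 82.
The remaining cell in row 3 is (3,2) = 340 − 250 = 90.
Column 2: 74 + 90 + 68 + 46 + ? = 340, so (2,2) = 62.
From main diagonal, 340 − (62 + 64 + 76 + 88) gives (1,1) = 50.
Using row 1: 50 + 74 + 92 + 66 + ? → (1,3) = 340 − 282 = 58.
Column 1 needs 340; the known cells sum to 262, so (2,1) = 78.
Column 3 needs 340; the known cells sum to 254, so (2,3) = 86.

50 74 58 92 66 / 78 62 86 70 44 / 56 90 64 48 82 / 84 68 52 76 60 / 72 46 80 54 88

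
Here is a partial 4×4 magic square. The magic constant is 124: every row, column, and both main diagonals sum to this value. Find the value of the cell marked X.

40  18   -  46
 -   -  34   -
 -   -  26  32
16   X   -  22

42

Row 1 needs 124; the known cells sum to 104, so (1,3) = 20.
Column 3 must total 124; the given cells sum to 80, so (4,3) = 44.
The remaining cell in column 4 is (2,4) = 124 − 100 = 24.
From main diagonal, 124 − (40 + 26 + 22) gives (2,2) = 36.
Anti-diagonal must total 124; the given cells sum to 96, so (3,2) = 28.
Row 2 needs 124; the known cells sum to 94, so (2,1) = 30.
Using row 3: 28 + 26 + 32 + ? → (3,1) = 124 − 86 = 38.
From row 4, 124 − (16 + 44 + 22) gives (4,2) = 42.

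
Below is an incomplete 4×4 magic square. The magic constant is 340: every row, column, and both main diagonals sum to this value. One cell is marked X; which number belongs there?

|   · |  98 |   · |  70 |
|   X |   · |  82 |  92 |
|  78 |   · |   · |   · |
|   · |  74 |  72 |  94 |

86

The remaining cell in row 4 is (4,1) = 340 − 240 = 100.
From column 4, 340 − (70 + 92 + 94) gives (3,4) = 84.
Anti-diagonal must total 340; the given cells sum to 252, so (3,2) = 88.
Using row 3: 78 + 88 + 84 + ? → (3,3) = 340 − 250 = 90.
Column 2: 98 + 88 + 74 + ? = 340, so (2,2) = 80.
Using column 3: 82 + 90 + 72 + ? → (1,3) = 340 − 244 = 96.
Main diagonal: 80 + 90 + 94 + ? = 340, so (1,1) = 76.
Row 2 must total 340; the given cells sum to 254, so (2,1) = 86.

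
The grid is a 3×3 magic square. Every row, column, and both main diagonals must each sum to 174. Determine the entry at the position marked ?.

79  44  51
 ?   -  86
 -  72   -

30

From column 2, 174 − (44 + 72) gives (2,2) = 58.
Column 3 needs 174; the known cells sum to 137, so (3,3) = 37.
The remaining cell in anti-diagonal is (3,1) = 174 − 109 = 65.
Row 2 needs 174; the known cells sum to 144, so (2,1) = 30.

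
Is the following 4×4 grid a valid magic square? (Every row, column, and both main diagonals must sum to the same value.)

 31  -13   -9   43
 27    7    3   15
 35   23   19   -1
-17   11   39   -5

No — row 1 sums to 52 but column 1 sums to 76.

Row 1: 31 + (-13) + (-9) + 43 = 52.
Row 2: 27 + 7 + 3 + 15 = 52.
Row 3: 35 + 23 + 19 + (-1) = 76.
Row 4: -17 + 11 + 39 + (-5) = 28.
Column 1: 31 + 27 + 35 + (-17) = 76.
Column 2: -13 + 7 + 23 + 11 = 28.
Column 3: -9 + 3 + 19 + 39 = 52.
Column 4: 43 + 15 + (-1) + (-5) = 52.
Main diagonal: 31 + 7 + 19 + (-5) = 52.
Anti-diagonal: 43 + 3 + 23 + (-17) = 52.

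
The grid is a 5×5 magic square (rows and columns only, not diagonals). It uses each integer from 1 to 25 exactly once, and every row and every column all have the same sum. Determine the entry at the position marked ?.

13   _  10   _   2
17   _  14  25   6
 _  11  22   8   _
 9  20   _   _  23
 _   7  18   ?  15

The entries are 1 through 25, which sum to 325, so each line sums to 325/5 = 65.
From row 2, 65 − (17 + 14 + 25 + 6) gives (2,2) = 3.
The remaining cell in column 2 is (1,2) = 65 − 41 = 24.
From column 3, 65 − (10 + 14 + 22 + 18) gives (4,3) = 1.
Column 5 must total 65; the given cells sum to 46, so (3,5) = 19.
From row 1, 65 − (13 + 24 + 10 + 2) gives (1,4) = 16.
Using row 3: 11 + 22 + 8 + 19 + ? → (3,1) = 65 − 60 = 5.
The remaining cell in row 4 is (4,4) = 65 − 53 = 12.
The remaining cell in column 1 is (5,1) = 65 − 44 = 21.
Using column 4: 16 + 25 + 8 + 12 + ? → (5,4) = 65 − 61 = 4.

4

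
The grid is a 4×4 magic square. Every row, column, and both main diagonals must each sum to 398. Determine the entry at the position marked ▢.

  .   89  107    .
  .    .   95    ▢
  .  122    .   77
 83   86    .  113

Row 4 must total 398; the given cells sum to 282, so (4,3) = 116.
From column 2, 398 − (89 + 122 + 86) gives (2,2) = 101.
Column 3 needs 398; the known cells sum to 318, so (3,3) = 80.
From main diagonal, 398 − (101 + 80 + 113) gives (1,1) = 104.
Using anti-diagonal: 95 + 122 + 83 + ? → (1,4) = 398 − 300 = 98.
Row 3: 122 + 80 + 77 + ? = 398, so (3,1) = 119.
The remaining cell in column 1 is (2,1) = 398 − 306 = 92.
From column 4, 398 − (98 + 77 + 113) gives (2,4) = 110.

110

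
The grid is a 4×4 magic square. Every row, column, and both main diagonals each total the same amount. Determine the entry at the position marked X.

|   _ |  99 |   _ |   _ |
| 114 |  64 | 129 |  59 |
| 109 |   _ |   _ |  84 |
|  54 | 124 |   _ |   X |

119

Row 2 is complete and sums to 366; that is the magic constant.
From column 1, 366 − (114 + 109 + 54) gives (1,1) = 89.
Column 2: 99 + 64 + 124 + ? = 366, so (3,2) = 79.
From anti-diagonal, 366 − (129 + 79 + 54) gives (1,4) = 104.
Row 1 needs 366; the known cells sum to 292, so (1,3) = 74.
Row 3 must total 366; the given cells sum to 272, so (3,3) = 94.
The remaining cell in column 3 is (4,3) = 366 − 297 = 69.
The remaining cell in column 4 is (4,4) = 366 − 247 = 119.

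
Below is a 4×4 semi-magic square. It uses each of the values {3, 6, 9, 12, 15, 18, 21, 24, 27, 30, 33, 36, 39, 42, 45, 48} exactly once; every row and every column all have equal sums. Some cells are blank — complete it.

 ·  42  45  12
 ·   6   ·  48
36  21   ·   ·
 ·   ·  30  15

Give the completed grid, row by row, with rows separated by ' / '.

3 42 45 12 / 39 6 9 48 / 36 21 18 27 / 24 33 30 15

The 16 entries sum to 408, so each line sums to 408/4 = 102.
From row 1, 102 − (42 + 45 + 12) gives (1,1) = 3.
From column 2, 102 − (42 + 6 + 21) gives (4,2) = 33.
The remaining cell in column 4 is (3,4) = 102 − 75 = 27.
From row 3, 102 − (36 + 21 + 27) gives (3,3) = 18.
From row 4, 102 − (33 + 30 + 15) gives (4,1) = 24.
Column 1: 3 + 36 + 24 + ? = 102, so (2,1) = 39.
Using column 3: 45 + 18 + 30 + ? → (2,3) = 102 − 93 = 9.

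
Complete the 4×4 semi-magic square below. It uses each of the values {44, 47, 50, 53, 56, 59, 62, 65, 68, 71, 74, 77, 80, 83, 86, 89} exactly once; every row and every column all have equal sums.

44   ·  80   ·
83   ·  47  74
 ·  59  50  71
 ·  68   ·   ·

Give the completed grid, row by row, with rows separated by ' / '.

44 77 80 65 / 83 62 47 74 / 86 59 50 71 / 53 68 89 56

The 16 entries sum to 1064, so each line sums to 1064/4 = 266.
Using row 2: 83 + 47 + 74 + ? → (2,2) = 266 − 204 = 62.
The remaining cell in row 3 is (3,1) = 266 − 180 = 86.
Column 1 needs 266; the known cells sum to 213, so (4,1) = 53.
From column 2, 266 − (62 + 59 + 68) gives (1,2) = 77.
The remaining cell in column 3 is (4,3) = 266 − 177 = 89.
Row 1 must total 266; the given cells sum to 201, so (1,4) = 65.
Row 4 must total 266; the given cells sum to 210, so (4,4) = 56.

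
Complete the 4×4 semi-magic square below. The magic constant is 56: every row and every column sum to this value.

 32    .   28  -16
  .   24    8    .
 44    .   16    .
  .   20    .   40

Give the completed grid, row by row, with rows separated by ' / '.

From row 1, 56 − (32 + 28 + (-16)) gives (1,2) = 12.
Column 2 needs 56; the known cells sum to 56, so (3,2) = 0.
Using column 3: 28 + 8 + 16 + ? → (4,3) = 56 − 52 = 4.
Row 3 must total 56; the given cells sum to 60, so (3,4) = -4.
Row 4 must total 56; the given cells sum to 64, so (4,1) = -8.
Column 1 must total 56; the given cells sum to 68, so (2,1) = -12.
From column 4, 56 − (-16 + (-4) + 40) gives (2,4) = 36.

32 12 28 -16 / -12 24 8 36 / 44 0 16 -4 / -8 20 4 40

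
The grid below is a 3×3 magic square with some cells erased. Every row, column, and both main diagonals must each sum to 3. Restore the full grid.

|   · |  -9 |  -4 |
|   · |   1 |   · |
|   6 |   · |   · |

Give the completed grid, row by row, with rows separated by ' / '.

16 -9 -4 / -19 1 21 / 6 11 -14

The remaining cell in row 1 is (1,1) = 3 − (-13) = 16.
From column 1, 3 − (16 + 6) gives (2,1) = -19.
The remaining cell in column 2 is (3,2) = 3 − (-8) = 11.
Main diagonal: 16 + 1 + ? = 3, so (3,3) = -14.
Row 2 must total 3; the given cells sum to -18, so (2,3) = 21.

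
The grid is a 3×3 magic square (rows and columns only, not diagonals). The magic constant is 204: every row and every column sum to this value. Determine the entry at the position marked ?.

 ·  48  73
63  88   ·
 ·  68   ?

78

From row 1, 204 − (48 + 73) gives (1,1) = 83.
Row 2 needs 204; the known cells sum to 151, so (2,3) = 53.
Column 1: 83 + 63 + ? = 204, so (3,1) = 58.
Using column 3: 73 + 53 + ? → (3,3) = 204 − 126 = 78.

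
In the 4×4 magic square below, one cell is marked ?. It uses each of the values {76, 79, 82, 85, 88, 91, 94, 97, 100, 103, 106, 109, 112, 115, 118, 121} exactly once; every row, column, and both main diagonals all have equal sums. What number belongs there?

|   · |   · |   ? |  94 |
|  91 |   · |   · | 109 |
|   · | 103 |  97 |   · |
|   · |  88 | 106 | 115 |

The 16 entries sum to 1576, so each line sums to 1576/4 = 394.
Row 4 must total 394; the given cells sum to 309, so (4,1) = 85.
From column 4, 394 − (94 + 109 + 115) gives (3,4) = 76.
Anti-diagonal needs 394; the known cells sum to 282, so (2,3) = 112.
Row 2 must total 394; the given cells sum to 312, so (2,2) = 82.
From row 3, 394 − (103 + 97 + 76) gives (3,1) = 118.
From column 1, 394 − (91 + 118 + 85) gives (1,1) = 100.
The remaining cell in column 2 is (1,2) = 394 − 273 = 121.
Using column 3: 112 + 97 + 106 + ? → (1,3) = 394 − 315 = 79.

79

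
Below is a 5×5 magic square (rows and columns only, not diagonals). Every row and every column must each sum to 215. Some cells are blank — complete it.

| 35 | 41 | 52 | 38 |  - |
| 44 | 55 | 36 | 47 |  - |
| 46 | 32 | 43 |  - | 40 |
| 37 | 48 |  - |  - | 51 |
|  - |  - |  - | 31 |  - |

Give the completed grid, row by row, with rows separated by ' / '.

35 41 52 38 49 / 44 55 36 47 33 / 46 32 43 54 40 / 37 48 34 45 51 / 53 39 50 31 42

Using row 1: 35 + 41 + 52 + 38 + ? → (1,5) = 215 − 166 = 49.
The remaining cell in row 2 is (2,5) = 215 − 182 = 33.
Using row 3: 46 + 32 + 43 + 40 + ? → (3,4) = 215 − 161 = 54.
Column 1 must total 215; the given cells sum to 162, so (5,1) = 53.
Column 2: 41 + 55 + 32 + 48 + ? = 215, so (5,2) = 39.
Using column 4: 38 + 47 + 54 + 31 + ? → (4,4) = 215 − 170 = 45.
The remaining cell in column 5 is (5,5) = 215 − 173 = 42.
Using row 4: 37 + 48 + 45 + 51 + ? → (4,3) = 215 − 181 = 34.
Row 5 must total 215; the given cells sum to 165, so (5,3) = 50.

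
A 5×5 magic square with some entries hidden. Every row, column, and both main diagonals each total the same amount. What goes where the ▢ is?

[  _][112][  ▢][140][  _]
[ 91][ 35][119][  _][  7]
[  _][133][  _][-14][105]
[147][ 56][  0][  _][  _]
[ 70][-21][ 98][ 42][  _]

Column 2 is complete and sums to 315; that is the magic constant.
Row 2 must total 315; the given cells sum to 252, so (2,4) = 63.
The remaining cell in row 5 is (5,5) = 315 − 189 = 126.
From column 4, 315 − (140 + 63 + (-14) + 42) gives (4,4) = 84.
Row 4: 147 + 56 + 0 + 84 + ? = 315, so (4,5) = 28.
Using column 5: 7 + 105 + 28 + 126 + ? → (1,5) = 315 − 266 = 49.
Anti-diagonal must total 315; the given cells sum to 238, so (3,3) = 77.
From row 3, 315 − (133 + 77 + (-14) + 105) gives (3,1) = 14.
Column 1 must total 315; the given cells sum to 322, so (1,1) = -7.
The remaining cell in column 3 is (1,3) = 315 − 294 = 21.

21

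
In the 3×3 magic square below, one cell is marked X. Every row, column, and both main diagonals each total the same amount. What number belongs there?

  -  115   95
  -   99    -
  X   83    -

Column 2 is complete and sums to 297; that is the magic constant.
The remaining cell in row 1 is (1,1) = 297 − 210 = 87.
Main diagonal needs 297; the known cells sum to 186, so (3,3) = 111.
From anti-diagonal, 297 − (95 + 99) gives (3,1) = 103.

103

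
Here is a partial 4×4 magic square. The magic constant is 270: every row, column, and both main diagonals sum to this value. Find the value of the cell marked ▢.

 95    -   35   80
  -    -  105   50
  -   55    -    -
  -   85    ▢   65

90

Row 1 must total 270; the given cells sum to 210, so (1,2) = 60.
Column 2 needs 270; the known cells sum to 200, so (2,2) = 70.
From column 4, 270 − (80 + 50 + 65) gives (3,4) = 75.
The remaining cell in main diagonal is (3,3) = 270 − 230 = 40.
Anti-diagonal must total 270; the given cells sum to 240, so (4,1) = 30.
The remaining cell in row 2 is (2,1) = 270 − 225 = 45.
From row 3, 270 − (55 + 40 + 75) gives (3,1) = 100.
Row 4: 30 + 85 + 65 + ? = 270, so (4,3) = 90.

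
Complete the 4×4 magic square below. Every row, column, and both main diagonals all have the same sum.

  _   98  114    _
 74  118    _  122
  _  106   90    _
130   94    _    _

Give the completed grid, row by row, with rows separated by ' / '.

Column 2 is already complete: 98 + 118 + 106 + 94 = 416, so that is the magic constant.
Row 2: 74 + 118 + 122 + ? = 416, so (2,3) = 102.
Column 3 needs 416; the known cells sum to 306, so (4,3) = 110.
Using anti-diagonal: 102 + 106 + 130 + ? → (1,4) = 416 − 338 = 78.
Row 1 needs 416; the known cells sum to 290, so (1,1) = 126.
From row 4, 416 − (130 + 94 + 110) gives (4,4) = 82.
Column 1 needs 416; the known cells sum to 330, so (3,1) = 86.
The remaining cell in column 4 is (3,4) = 416 − 282 = 134.

126 98 114 78 / 74 118 102 122 / 86 106 90 134 / 130 94 110 82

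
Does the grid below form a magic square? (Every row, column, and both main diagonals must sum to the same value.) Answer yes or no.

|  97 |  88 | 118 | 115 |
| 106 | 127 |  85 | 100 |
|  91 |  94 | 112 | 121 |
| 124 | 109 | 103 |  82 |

Yes

Row 1: 97 + 88 + 118 + 115 = 418.
Row 2: 106 + 127 + 85 + 100 = 418.
Row 3: 91 + 94 + 112 + 121 = 418.
Row 4: 124 + 109 + 103 + 82 = 418.
Column 1: 97 + 106 + 91 + 124 = 418.
Column 2: 88 + 127 + 94 + 109 = 418.
Column 3: 118 + 85 + 112 + 103 = 418.
Column 4: 115 + 100 + 121 + 82 = 418.
Main diagonal: 97 + 127 + 112 + 82 = 418.
Anti-diagonal: 115 + 85 + 94 + 124 = 418.
All lines sum to 418.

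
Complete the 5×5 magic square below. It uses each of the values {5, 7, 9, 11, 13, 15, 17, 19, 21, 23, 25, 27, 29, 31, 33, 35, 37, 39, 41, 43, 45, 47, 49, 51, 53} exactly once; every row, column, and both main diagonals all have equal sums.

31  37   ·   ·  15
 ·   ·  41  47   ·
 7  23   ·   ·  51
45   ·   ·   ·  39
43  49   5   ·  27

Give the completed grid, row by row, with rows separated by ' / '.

31 37 53 9 15 / 19 25 41 47 13 / 7 23 29 35 51 / 45 11 17 33 39 / 43 49 5 21 27

The 25 entries sum to 725, so each line sums to 725/5 = 145.
Row 5 needs 145; the known cells sum to 124, so (5,4) = 21.
The remaining cell in column 1 is (2,1) = 145 − 126 = 19.
The remaining cell in column 5 is (2,5) = 145 − 132 = 13.
Row 2 needs 145; the known cells sum to 120, so (2,2) = 25.
The remaining cell in column 2 is (4,2) = 145 − 134 = 11.
From anti-diagonal, 145 − (15 + 47 + 11 + 43) gives (3,3) = 29.
Row 3: 7 + 23 + 29 + 51 + ? = 145, so (3,4) = 35.
Main diagonal must total 145; the given cells sum to 112, so (4,4) = 33.
From row 4, 145 − (45 + 11 + 33 + 39) gives (4,3) = 17.
From column 3, 145 − (41 + 29 + 17 + 5) gives (1,3) = 53.
Column 4 must total 145; the given cells sum to 136, so (1,4) = 9.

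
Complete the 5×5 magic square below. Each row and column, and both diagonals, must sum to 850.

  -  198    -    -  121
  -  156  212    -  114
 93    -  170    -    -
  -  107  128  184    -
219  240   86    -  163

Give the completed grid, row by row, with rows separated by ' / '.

Using row 5: 219 + 240 + 86 + 163 + ? → (5,4) = 850 − 708 = 142.
Using column 2: 198 + 156 + 107 + 240 + ? → (3,2) = 850 − 701 = 149.
The remaining cell in column 3 is (1,3) = 850 − 596 = 254.
Using main diagonal: 156 + 170 + 184 + 163 + ? → (1,1) = 850 − 673 = 177.
Anti-diagonal: 121 + 170 + 107 + 219 + ? = 850, so (2,4) = 233.
Row 1 needs 850; the known cells sum to 750, so (1,4) = 100.
Using row 2: 156 + 212 + 233 + 114 + ? → (2,1) = 850 − 715 = 135.
Column 1 must total 850; the given cells sum to 624, so (4,1) = 226.
Using column 4: 100 + 233 + 184 + 142 + ? → (3,4) = 850 − 659 = 191.
Using row 3: 93 + 149 + 170 + 191 + ? → (3,5) = 850 − 603 = 247.
The remaining cell in row 4 is (4,5) = 850 − 645 = 205.

177 198 254 100 121 / 135 156 212 233 114 / 93 149 170 191 247 / 226 107 128 184 205 / 219 240 86 142 163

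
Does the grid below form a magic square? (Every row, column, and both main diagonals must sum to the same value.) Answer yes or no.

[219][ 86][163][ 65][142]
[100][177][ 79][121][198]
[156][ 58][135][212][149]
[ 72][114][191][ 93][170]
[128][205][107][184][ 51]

Row 1: 219 + 86 + 163 + 65 + 142 = 675.
Row 2: 100 + 177 + 79 + 121 + 198 = 675.
Row 3: 156 + 58 + 135 + 212 + 149 = 710.
Row 4: 72 + 114 + 191 + 93 + 170 = 640.
Row 5: 128 + 205 + 107 + 184 + 51 = 675.
Column 1: 219 + 100 + 156 + 72 + 128 = 675.
Column 2: 86 + 177 + 58 + 114 + 205 = 640.
Column 3: 163 + 79 + 135 + 191 + 107 = 675.
Column 4: 65 + 121 + 212 + 93 + 184 = 675.
Column 5: 142 + 198 + 149 + 170 + 51 = 710.
Main diagonal: 219 + 177 + 135 + 93 + 51 = 675.
Anti-diagonal: 142 + 121 + 135 + 114 + 128 = 640.

No — row 1 sums to 675 but row 4 sums to 640.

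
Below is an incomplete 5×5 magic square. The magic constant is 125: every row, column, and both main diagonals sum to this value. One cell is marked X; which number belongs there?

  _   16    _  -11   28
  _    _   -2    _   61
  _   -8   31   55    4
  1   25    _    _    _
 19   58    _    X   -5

Row 3 needs 125; the known cells sum to 82, so (3,1) = 43.
The remaining cell in column 2 is (2,2) = 125 − 91 = 34.
The remaining cell in column 5 is (4,5) = 125 − 88 = 37.
From anti-diagonal, 125 − (28 + 31 + 25 + 19) gives (2,4) = 22.
The remaining cell in row 2 is (2,1) = 125 − 115 = 10.
From column 1, 125 − (10 + 43 + 1 + 19) gives (1,1) = 52.
Main diagonal: 52 + 34 + 31 + (-5) + ? = 125, so (4,4) = 13.
Row 1 needs 125; the known cells sum to 85, so (1,3) = 40.
Row 4 must total 125; the given cells sum to 76, so (4,3) = 49.
Column 3 must total 125; the given cells sum to 118, so (5,3) = 7.
Column 4 needs 125; the known cells sum to 79, so (5,4) = 46.

46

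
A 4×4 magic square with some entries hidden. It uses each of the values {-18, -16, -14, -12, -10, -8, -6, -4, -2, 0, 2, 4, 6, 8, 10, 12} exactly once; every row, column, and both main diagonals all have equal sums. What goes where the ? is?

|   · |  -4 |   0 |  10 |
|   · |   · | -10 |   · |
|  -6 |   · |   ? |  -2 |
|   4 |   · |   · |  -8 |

12

The 16 entries sum to -48, so each line sums to -48/4 = -12.
From row 1, -12 − (-4 + 0 + 10) gives (1,1) = -18.
The remaining cell in column 1 is (2,1) = -12 − (-20) = 8.
Using column 4: 10 + (-2) + (-8) + ? → (2,4) = -12 − 0 = -12.
The remaining cell in anti-diagonal is (3,2) = -12 − 4 = -16.
Using row 2: 8 + (-10) + (-12) + ? → (2,2) = -12 − (-14) = 2.
Row 3: -6 + (-16) + (-2) + ? = -12, so (3,3) = 12.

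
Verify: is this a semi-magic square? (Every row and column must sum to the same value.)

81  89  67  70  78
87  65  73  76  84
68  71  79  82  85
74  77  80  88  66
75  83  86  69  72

Yes

Row 1: 81 + 89 + 67 + 70 + 78 = 385.
Row 2: 87 + 65 + 73 + 76 + 84 = 385.
Row 3: 68 + 71 + 79 + 82 + 85 = 385.
Row 4: 74 + 77 + 80 + 88 + 66 = 385.
Row 5: 75 + 83 + 86 + 69 + 72 = 385.
Column 1: 81 + 87 + 68 + 74 + 75 = 385.
Column 2: 89 + 65 + 71 + 77 + 83 = 385.
Column 3: 67 + 73 + 79 + 80 + 86 = 385.
Column 4: 70 + 76 + 82 + 88 + 69 = 385.
Column 5: 78 + 84 + 85 + 66 + 72 = 385.
All lines sum to 385.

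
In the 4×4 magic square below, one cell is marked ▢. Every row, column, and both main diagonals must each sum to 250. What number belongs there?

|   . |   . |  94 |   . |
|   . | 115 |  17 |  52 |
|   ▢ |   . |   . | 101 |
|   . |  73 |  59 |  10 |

Row 2 must total 250; the given cells sum to 184, so (2,1) = 66.
The remaining cell in row 4 is (4,1) = 250 − 142 = 108.
The remaining cell in column 3 is (3,3) = 250 − 170 = 80.
From column 4, 250 − (52 + 101 + 10) gives (1,4) = 87.
The remaining cell in main diagonal is (1,1) = 250 − 205 = 45.
The remaining cell in anti-diagonal is (3,2) = 250 − 212 = 38.
Using row 1: 45 + 94 + 87 + ? → (1,2) = 250 − 226 = 24.
Row 3: 38 + 80 + 101 + ? = 250, so (3,1) = 31.

31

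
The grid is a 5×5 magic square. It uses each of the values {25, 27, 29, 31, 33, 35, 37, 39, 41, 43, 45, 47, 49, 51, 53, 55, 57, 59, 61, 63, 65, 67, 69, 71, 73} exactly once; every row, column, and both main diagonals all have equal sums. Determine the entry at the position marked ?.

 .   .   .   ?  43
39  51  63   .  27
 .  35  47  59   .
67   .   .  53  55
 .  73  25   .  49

31

The 25 entries sum to 1225, so each line sums to 1225/5 = 245.
From row 2, 245 − (39 + 51 + 63 + 27) gives (2,4) = 65.
Column 5 must total 245; the given cells sum to 174, so (3,5) = 71.
From main diagonal, 245 − (51 + 47 + 53 + 49) gives (1,1) = 45.
Row 3 needs 245; the known cells sum to 212, so (3,1) = 33.
Using column 1: 45 + 39 + 33 + 67 + ? → (5,1) = 245 − 184 = 61.
The remaining cell in anti-diagonal is (4,2) = 245 − 216 = 29.
Row 4 needs 245; the known cells sum to 204, so (4,3) = 41.
Row 5 must total 245; the given cells sum to 208, so (5,4) = 37.
The remaining cell in column 2 is (1,2) = 245 − 188 = 57.
Column 3 must total 245; the given cells sum to 176, so (1,3) = 69.
Column 4 must total 245; the given cells sum to 214, so (1,4) = 31.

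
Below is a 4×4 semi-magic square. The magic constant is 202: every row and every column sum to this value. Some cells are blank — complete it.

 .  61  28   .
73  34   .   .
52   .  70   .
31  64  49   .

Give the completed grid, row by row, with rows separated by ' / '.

46 61 28 67 / 73 34 55 40 / 52 43 70 37 / 31 64 49 58

Row 4 needs 202; the known cells sum to 144, so (4,4) = 58.
The remaining cell in column 1 is (1,1) = 202 − 156 = 46.
Using column 2: 61 + 34 + 64 + ? → (3,2) = 202 − 159 = 43.
Using column 3: 28 + 70 + 49 + ? → (2,3) = 202 − 147 = 55.
Row 1 needs 202; the known cells sum to 135, so (1,4) = 67.
Row 2: 73 + 34 + 55 + ? = 202, so (2,4) = 40.
From row 3, 202 − (52 + 43 + 70) gives (3,4) = 37.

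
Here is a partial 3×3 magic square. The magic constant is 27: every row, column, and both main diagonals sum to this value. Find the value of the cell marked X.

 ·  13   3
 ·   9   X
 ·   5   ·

Row 1 must total 27; the given cells sum to 16, so (1,1) = 11.
Using main diagonal: 11 + 9 + ? → (3,3) = 27 − 20 = 7.
Using anti-diagonal: 3 + 9 + ? → (3,1) = 27 − 12 = 15.
From column 1, 27 − (11 + 15) gives (2,1) = 1.
The remaining cell in column 3 is (2,3) = 27 − 10 = 17.

17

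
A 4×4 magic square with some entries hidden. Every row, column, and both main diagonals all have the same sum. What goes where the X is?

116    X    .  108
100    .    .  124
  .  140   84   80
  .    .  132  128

Column 4 is complete and sums to 440; that is the magic constant.
Row 3: 140 + 84 + 80 + ? = 440, so (3,1) = 136.
Using column 1: 116 + 100 + 136 + ? → (4,1) = 440 − 352 = 88.
Main diagonal must total 440; the given cells sum to 328, so (2,2) = 112.
Using anti-diagonal: 108 + 140 + 88 + ? → (2,3) = 440 − 336 = 104.
Using row 4: 88 + 132 + 128 + ? → (4,2) = 440 − 348 = 92.
Column 2 needs 440; the known cells sum to 344, so (1,2) = 96.

96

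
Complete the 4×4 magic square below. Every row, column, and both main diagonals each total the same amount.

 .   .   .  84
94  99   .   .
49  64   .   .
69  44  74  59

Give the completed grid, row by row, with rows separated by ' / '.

Row 4 is already complete: 69 + 44 + 74 + 59 = 246, so that is the magic constant.
The remaining cell in column 1 is (1,1) = 246 − 212 = 34.
From column 2, 246 − (99 + 64 + 44) gives (1,2) = 39.
Main diagonal must total 246; the given cells sum to 192, so (3,3) = 54.
The remaining cell in anti-diagonal is (2,3) = 246 − 217 = 29.
The remaining cell in row 1 is (1,3) = 246 − 157 = 89.
Row 2 needs 246; the known cells sum to 222, so (2,4) = 24.
Row 3 needs 246; the known cells sum to 167, so (3,4) = 79.

34 39 89 84 / 94 99 29 24 / 49 64 54 79 / 69 44 74 59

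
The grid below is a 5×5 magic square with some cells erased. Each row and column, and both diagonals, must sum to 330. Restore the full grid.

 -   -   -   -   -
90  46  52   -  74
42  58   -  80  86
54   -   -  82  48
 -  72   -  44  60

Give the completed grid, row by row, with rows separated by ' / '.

78 84 50 56 62 / 90 46 52 68 74 / 42 58 64 80 86 / 54 70 76 82 48 / 66 72 88 44 60

Using row 2: 90 + 46 + 52 + 74 + ? → (2,4) = 330 − 262 = 68.
Using row 3: 42 + 58 + 80 + 86 + ? → (3,3) = 330 − 266 = 64.
Column 4: 68 + 80 + 82 + 44 + ? = 330, so (1,4) = 56.
Column 5 must total 330; the given cells sum to 268, so (1,5) = 62.
Main diagonal must total 330; the given cells sum to 252, so (1,1) = 78.
Column 1 must total 330; the given cells sum to 264, so (5,1) = 66.
Anti-diagonal: 62 + 68 + 64 + 66 + ? = 330, so (4,2) = 70.
The remaining cell in row 4 is (4,3) = 330 − 254 = 76.
Row 5 needs 330; the known cells sum to 242, so (5,3) = 88.
Using column 2: 46 + 58 + 70 + 72 + ? → (1,2) = 330 − 246 = 84.
From column 3, 330 − (52 + 64 + 76 + 88) gives (1,3) = 50.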